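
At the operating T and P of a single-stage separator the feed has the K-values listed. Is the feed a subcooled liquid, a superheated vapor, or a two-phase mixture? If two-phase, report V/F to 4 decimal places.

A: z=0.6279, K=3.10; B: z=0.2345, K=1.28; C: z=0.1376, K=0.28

ΣzᵢKᵢ = 2.2852; Σzᵢ/Kᵢ = 0.8772.
Since Σzᵢ/Kᵢ < 1 the mixture is above its dew point — single vapor phase.

superheated vapor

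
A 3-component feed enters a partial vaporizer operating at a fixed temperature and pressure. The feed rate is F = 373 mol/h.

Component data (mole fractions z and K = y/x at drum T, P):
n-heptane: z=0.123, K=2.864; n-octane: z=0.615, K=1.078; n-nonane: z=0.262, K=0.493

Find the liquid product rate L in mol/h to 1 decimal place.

Material balance + equilibrium reduce to Σ zᵢ(Kᵢ−1)/(1+V/F(Kᵢ−1)) = 0.
g(0) = ΣzᵢKᵢ − 1 = 0.144 and g(1) = 1 − Σzᵢ/Kᵢ = -0.145, so a root lies in (0, 1).
Newton iteration, V/F⁰ = 0.5:
  V/F = 0.500: g = -0.0131, g' = -0.239 → V/F = 0.445
  V/F = 0.445: g = 0.0001, g' = -0.243 → V/F = 0.446
Converged at V/F = 0.446.
Then V = V/F·F = 0.4456·373 = 166.2 mol/h and L = F − V = 206.8 mol/h.

L = 206.8 mol/h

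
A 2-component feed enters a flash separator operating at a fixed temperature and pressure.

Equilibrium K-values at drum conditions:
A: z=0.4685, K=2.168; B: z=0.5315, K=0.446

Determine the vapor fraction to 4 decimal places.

ψ = 0.3906

Material balance + equilibrium reduce to Σ zᵢ(Kᵢ−1)/(1+ψ(Kᵢ−1)) = 0.
Check two-phase: ΣzᵢKᵢ = 1.2528 > 1 and Σzᵢ/Kᵢ = 1.4078 > 1, so g(0) = 0.2528 > 0 and g(1) = -0.4078 < 0.
Binary case is linear: z₁(K₁−1)(1+ψ(K₂−1)) + z₂(K₂−1)(1+ψ(K₁−1)) = 0
⇒ ψ = [z₁(K₁−1)+z₂(K₂−1)] / [−(K₁−1)(K₂−1)] = 0.25276/0.64707 = 0.3906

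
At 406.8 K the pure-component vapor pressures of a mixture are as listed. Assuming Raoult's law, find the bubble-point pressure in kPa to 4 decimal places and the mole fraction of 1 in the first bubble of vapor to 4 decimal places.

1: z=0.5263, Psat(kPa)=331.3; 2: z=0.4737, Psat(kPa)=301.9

At the bubble point ψ → 0, so ΣzᵢKᵢ = 1 with Kᵢ = Pᵢˢᵃᵗ/P ⇒ P = ΣzᵢPᵢˢᵃᵗ.
P = 0.5263·331.3 + 0.4737·301.9 = 317.3732 kPa
yᵢ = zᵢPᵢˢᵃᵗ/P ⇒ y_1 = 0.5263·331.3/317.3732 = 0.5494

Pbub = 317.3732 kPa, y_1 = 0.5494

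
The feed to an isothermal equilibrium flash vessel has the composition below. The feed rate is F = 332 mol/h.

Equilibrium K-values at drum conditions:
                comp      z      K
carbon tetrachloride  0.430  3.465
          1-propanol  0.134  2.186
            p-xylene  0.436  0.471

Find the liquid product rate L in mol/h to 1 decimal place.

L = 48.7 mol/h

Iterate (Newton) starting at ψ = 0.5:
  ψ = 0.500: g = 0.2610, g' = -0.824 → ψ = 0.817
  ψ = 0.817: g = 0.0264, g' = -0.715 → ψ = 0.854
  ψ = 0.854: g = -0.0001, g' = -0.723 → ψ = 0.853
Converged at ψ = 0.853.
Then V = ψ·F = 0.8535·332 = 283.3 mol/h and L = F − V = 48.7 mol/h.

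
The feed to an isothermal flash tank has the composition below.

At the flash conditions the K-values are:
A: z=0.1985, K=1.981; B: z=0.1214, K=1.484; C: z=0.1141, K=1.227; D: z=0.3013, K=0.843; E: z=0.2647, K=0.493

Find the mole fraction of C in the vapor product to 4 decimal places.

Rachford–Rice: g(β) = Σ zᵢ(Kᵢ−1)/(1+β(Kᵢ−1)) = 0.
g(0) = ΣzᵢKᵢ − 1 = 0.0979 and g(1) = 1 − Σzᵢ/Kᵢ = -0.1693, so a root lies in (0, 1).
Newton–Raphson from β = 0.61:
  β = 0.6100: g = -0.05666, g' = -0.2480 → β = 0.3815
  β = 0.3815: g = -0.00156, g' = -0.2394 → β = 0.3749
Converged at β = 0.3749.
Compositions from xᵢ = zᵢ/(1+β(Kᵢ−1)), yᵢ = Kᵢxᵢ:
  A: x = 0.1451, y = 0.2875
  B: x = 0.1028, y = 0.1525
  C: x = 0.1052, y = 0.1290
  D: x = 0.3201, y = 0.2699
  E: x = 0.3268, y = 0.1611

y_C = 0.1290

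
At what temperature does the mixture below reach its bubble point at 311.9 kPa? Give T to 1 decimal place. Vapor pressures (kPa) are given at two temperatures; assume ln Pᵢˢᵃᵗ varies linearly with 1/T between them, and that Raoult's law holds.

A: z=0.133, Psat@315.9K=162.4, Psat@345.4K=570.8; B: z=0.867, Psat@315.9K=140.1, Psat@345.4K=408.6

Bubble-point temperature: ΣzᵢPᵢˢᵃᵗ(T) = P. Interpolate ln Pᵢˢᵃᵗ = aᵢ + bᵢ/T.
  T = 315.9 K: ΣzᵢPᵢˢᵃᵗ = 143.07 kPa
  T = 345.4 K: ΣzᵢPᵢˢᵃᵗ = 430.17 kPa
  T = 330.6 K: ΣzᵢPᵢˢᵃᵗ = 253.62 kPa
  T = 338.0 K: ΣzᵢPᵢˢᵃᵗ = 332.17 kPa
  T = 334.3 K: ΣzᵢPᵢˢᵃᵗ = 290.68 kPa
  T = 336.1 K: ΣzᵢPᵢˢᵃᵗ = 310.28 kPa
Interpolating between 336.1 K and 338.0 K gives T ≈ 336.2 K.

T = 336.2 K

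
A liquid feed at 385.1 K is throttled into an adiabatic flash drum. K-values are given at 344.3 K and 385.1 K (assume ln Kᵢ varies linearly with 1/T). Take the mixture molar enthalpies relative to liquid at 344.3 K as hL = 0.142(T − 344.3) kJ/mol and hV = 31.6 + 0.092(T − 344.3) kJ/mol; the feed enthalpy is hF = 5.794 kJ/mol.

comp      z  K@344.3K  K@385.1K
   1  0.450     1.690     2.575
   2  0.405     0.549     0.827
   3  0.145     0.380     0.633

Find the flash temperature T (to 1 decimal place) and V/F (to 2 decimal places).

Adiabatic flash: solve Rachford–Rice at each trial T, then check hF = ψ·hV(T) + (1−ψ)·hL(T).
  T = 344.3 K: K = (1.690, 0.549, 0.380), RR gives ψ = 0.110, H_out = 3.469 kJ/mol
  T = 385.1 K: K = (2.575, 0.827, 0.633), RR gives ψ = 1.000, H_out = 35.354 kJ/mol
  T = 364.7 K: K = (2.111, 0.682, 0.497), RR gives ψ = 0.709, H_out = 24.567 kJ/mol
  T = 354.5 K: K = (1.895, 0.614, 0.436), RR gives ψ = 0.417, H_out = 14.403 kJ/mol
  T = 349.4 K: K = (1.791, 0.581, 0.408), RR gives ψ = 0.269, H_out = 9.157 kJ/mol
  T = 346.9 K: K = (1.741, 0.565, 0.394), RR gives ψ = 0.193, H_out = 6.443 kJ/mol
  T = 345.6 K: K = (1.715, 0.557, 0.387), RR gives ψ = 0.152, H_out = 4.978 kJ/mol
Linear interpolation between T = 345.6 (H_out = 4.978) and T = 346.9 (H_out = 6.443) on hF = 5.794 gives T ≈ 346.3 K, at which ψ = 0.17.

T = 346.3 K, V/F = 0.17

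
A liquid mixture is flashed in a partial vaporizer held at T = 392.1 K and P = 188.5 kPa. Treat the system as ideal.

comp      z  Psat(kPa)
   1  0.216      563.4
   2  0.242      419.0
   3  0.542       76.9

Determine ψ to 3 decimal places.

Raoult's law: Kᵢ = Pᵢˢᵃᵗ/P = Pᵢˢᵃᵗ/188.5.
  K_1 = 563.4/188.5 = 2.98886, K_2 = 419.0/188.5 = 2.22281, K_3 = 76.9/188.5 = 0.40796
Iterate (Newton) starting at ψ = 0.5:
  ψ = 0.500: g = -0.0568, g' = -0.737 → ψ = 0.423
Converged at ψ = 0.423.

ψ = 0.423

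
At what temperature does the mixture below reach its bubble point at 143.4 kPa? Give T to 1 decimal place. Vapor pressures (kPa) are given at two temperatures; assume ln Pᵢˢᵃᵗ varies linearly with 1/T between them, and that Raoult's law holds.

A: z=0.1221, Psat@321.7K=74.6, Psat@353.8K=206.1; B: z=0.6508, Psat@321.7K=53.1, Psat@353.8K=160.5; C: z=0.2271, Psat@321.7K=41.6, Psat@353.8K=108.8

T = 351.4 K

Bubble-point temperature: ΣzᵢPᵢˢᵃᵗ(T) = P. Interpolate ln Pᵢˢᵃᵗ = aᵢ + bᵢ/T.
  T = 321.7 K: ΣzᵢPᵢˢᵃᵗ = 53.11 kPa
  T = 353.8 K: ΣzᵢPᵢˢᵃᵗ = 154.33 kPa
  T = 337.8 K: ΣzᵢPᵢˢᵃᵗ = 92.98 kPa
  T = 345.8 K: ΣzᵢPᵢˢᵃᵗ = 120.48 kPa
  T = 349.8 K: ΣzᵢPᵢˢᵃᵗ = 136.55 kPa
  T = 351.8 K: ΣzᵢPᵢˢᵃᵗ = 145.21 kPa
Interpolating between 349.8 K and 351.8 K gives T ≈ 351.4 K.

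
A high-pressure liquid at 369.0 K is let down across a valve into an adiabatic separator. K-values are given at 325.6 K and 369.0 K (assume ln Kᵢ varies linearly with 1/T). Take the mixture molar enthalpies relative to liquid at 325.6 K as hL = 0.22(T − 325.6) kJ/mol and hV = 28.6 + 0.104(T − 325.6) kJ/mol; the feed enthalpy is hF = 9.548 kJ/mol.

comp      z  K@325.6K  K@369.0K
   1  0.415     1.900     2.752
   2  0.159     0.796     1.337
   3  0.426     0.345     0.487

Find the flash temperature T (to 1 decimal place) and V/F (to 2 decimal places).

Adiabatic flash: solve Rachford–Rice at each trial T, then check hF = ψ·hV(T) + (1−ψ)·hL(T).
  T = 325.6 K: K = (1.900, 0.796, 0.345), RR gives ψ = 0.122, H_out = 3.490 kJ/mol
  T = 369.0 K: K = (2.752, 1.337, 0.487), RR gives ψ = 0.753, H_out = 27.299 kJ/mol
  T = 347.3 K: K = (2.313, 1.048, 0.414), RR gives ψ = 0.471, H_out = 17.046 kJ/mol
  T = 336.5 K: K = (2.104, 0.918, 0.379), RR gives ψ = 0.311, H_out = 10.905 kJ/mol
  T = 331.1 K: K = (2.002, 0.856, 0.362), RR gives ψ = 0.222, H_out = 7.423 kJ/mol
  T = 333.8 K: K = (2.053, 0.887, 0.371), RR gives ψ = 0.268, H_out = 9.205 kJ/mol
  T = 335.1 K: K = (2.077, 0.902, 0.375), RR gives ψ = 0.289, H_out = 10.033 kJ/mol
Linear interpolation between T = 333.8 (H_out = 9.205) and T = 335.1 (H_out = 10.033) on hF = 9.548 gives T ≈ 334.3 K, at which ψ = 0.28.

T = 334.3 K, V/F = 0.28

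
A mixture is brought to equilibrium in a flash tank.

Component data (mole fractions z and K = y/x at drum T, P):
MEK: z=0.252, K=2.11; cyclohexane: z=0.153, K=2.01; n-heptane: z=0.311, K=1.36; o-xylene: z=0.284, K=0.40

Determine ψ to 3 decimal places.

Let ψ = V/F and solve Σ zᵢ(Kᵢ−1)/(1+ψ(Kᵢ−1)) = 0.
Feasibility: ΣzᵢKᵢ = 1.376, Σzᵢ/Kᵢ = 1.134 — both > 1, two phases present.
Newton iteration, ψ⁰ = 0.5:
  ψ = 0.500: g = 0.1340, g' = -0.435 → ψ = 0.808
  ψ = 0.808: g = -0.0115, g' = -0.543 → ψ = 0.787
Converged at ψ = 0.787.

ψ = 0.787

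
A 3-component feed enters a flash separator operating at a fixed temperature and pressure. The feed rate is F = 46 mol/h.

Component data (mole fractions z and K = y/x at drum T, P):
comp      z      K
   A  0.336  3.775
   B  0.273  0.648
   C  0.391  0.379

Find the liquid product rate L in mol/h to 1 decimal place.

Rachford–Rice: g(β) = Σ zᵢ(Kᵢ−1)/(1+β(Kᵢ−1)) = 0.
g(0) = ΣzᵢKᵢ − 1 = 0.593 and g(1) = 1 − Σzᵢ/Kᵢ = -0.542, so a root lies in (0, 1).
Iterate (Newton) starting at β = 0.31:
  β = 0.310: g = 0.0927, g' = -1.022 → β = 0.401
  β = 0.401: g = 0.0064, g' = -0.893 → β = 0.408
Converged at β = 0.408.
Then V = β·F = 0.4079·46 = 18.8 mol/h and L = F − V = 27.2 mol/h.

L = 27.2 mol/h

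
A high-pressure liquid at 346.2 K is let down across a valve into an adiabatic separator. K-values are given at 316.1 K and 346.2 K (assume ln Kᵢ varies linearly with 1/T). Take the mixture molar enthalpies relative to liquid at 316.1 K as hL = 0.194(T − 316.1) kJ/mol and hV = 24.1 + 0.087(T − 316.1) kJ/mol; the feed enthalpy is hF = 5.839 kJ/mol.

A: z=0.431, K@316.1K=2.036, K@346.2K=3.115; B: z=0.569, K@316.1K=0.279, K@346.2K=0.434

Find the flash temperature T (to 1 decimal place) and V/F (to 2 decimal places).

Adiabatic flash: solve Rachford–Rice at each trial T, then check hF = ψ·hV(T) + (1−ψ)·hL(T).
  T = 316.1 K: K = (2.036, 0.279), RR gives ψ = 0.049, H_out = 1.170 kJ/mol
  T = 346.2 K: K = (3.115, 0.434), RR gives ψ = 0.492, H_out = 16.121 kJ/mol
  T = 331.1 K: K = (2.541, 0.351), RR gives ψ = 0.295, H_out = 9.548 kJ/mol
  T = 323.6 K: K = (2.280, 0.314), RR gives ψ = 0.184, H_out = 5.736 kJ/mol
  T = 327.4 K: K = (2.410, 0.332), RR gives ψ = 0.242, H_out = 7.738 kJ/mol
  T = 325.5 K: K = (2.345, 0.323), RR gives ψ = 0.214, H_out = 6.757 kJ/mol
Linear interpolation between T = 323.6 (H_out = 5.736) and T = 325.5 (H_out = 6.757) on hF = 5.839 gives T ≈ 323.8 K, at which ψ = 0.19.

T = 323.8 K, V/F = 0.19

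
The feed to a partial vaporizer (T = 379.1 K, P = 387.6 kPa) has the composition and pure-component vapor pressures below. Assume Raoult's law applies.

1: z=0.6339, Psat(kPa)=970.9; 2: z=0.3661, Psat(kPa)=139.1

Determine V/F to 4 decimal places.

V/F = 0.7455

Raoult's law: Kᵢ = Pᵢˢᵃᵗ/P = Pᵢˢᵃᵗ/387.6.
  K_1 = 970.9/387.6 = 2.504902, K_2 = 139.1/387.6 = 0.358875
Rachford–Rice: g(V/F) = Σ zᵢ(Kᵢ−1)/(1+V/F(Kᵢ−1)) = 0.
Feasibility: ΣzᵢKᵢ = 1.7192, Σzᵢ/Kᵢ = 1.2732 — both > 1, two phases present.
Iterate (Newton) starting at V/F = 0.5:
  V/F = 0.5000: g = 0.19890, g' = -0.7934 → V/F = 0.7507
  V/F = 0.7507: g = -0.00456, g' = -0.8758 → V/F = 0.7455
Converged at V/F = 0.7455.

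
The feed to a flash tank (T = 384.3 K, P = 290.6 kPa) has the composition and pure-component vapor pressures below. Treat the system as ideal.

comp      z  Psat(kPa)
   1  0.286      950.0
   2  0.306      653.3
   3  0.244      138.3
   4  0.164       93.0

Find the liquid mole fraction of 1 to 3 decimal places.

x_1 = 0.106

Raoult's law: Kᵢ = Pᵢˢᵃᵗ/P = Pᵢˢᵃᵗ/290.6.
  K_1 = 950.0/290.6 = 3.26910, K_2 = 653.3/290.6 = 2.24811, K_3 = 138.3/290.6 = 0.47591, K_4 = 93.0/290.6 = 0.32003
Let β = V/F and solve Σ zᵢ(Kᵢ−1)/(1+β(Kᵢ−1)) = 0.
g(0) = ΣzᵢKᵢ − 1 = 0.791 and g(1) = 1 − Σzᵢ/Kᵢ = -0.249, so a root lies in (0, 1).
Newton–Raphson from β = 0.5:
  β = 0.500: g = 0.1969, g' = -0.801 → β = 0.746
  β = 0.746: g = 0.0026, g' = -0.824 → β = 0.749
Converged at β = 0.749.
Compositions from xᵢ = zᵢ/(1+β(Kᵢ−1)), yᵢ = Kᵢxᵢ:
  1: x = 0.106, y = 0.346
  2: x = 0.158, y = 0.356
  3: x = 0.402, y = 0.191
  4: x = 0.334, y = 0.107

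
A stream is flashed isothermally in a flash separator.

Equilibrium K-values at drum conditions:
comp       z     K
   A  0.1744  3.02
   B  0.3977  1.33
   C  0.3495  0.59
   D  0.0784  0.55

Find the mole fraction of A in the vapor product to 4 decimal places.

Material balance + equilibrium reduce to Σ zᵢ(Kᵢ−1)/(1+ψ(Kᵢ−1)) = 0.
Feasibility: ΣzᵢKᵢ = 1.3050, Σzᵢ/Kᵢ = 1.0917 — both > 1, two phases present.
Iterate (Newton) starting at ψ = 0.39:
  ψ = 0.3900: g = 0.09997, g' = -0.3632 → ψ = 0.6652
  ψ = 0.6652: g = 0.01054, g' = -0.3021 → ψ = 0.7001
  ψ = 0.7001: g = 0.00004, g' = -0.3001 → ψ = 0.7002
Converged at ψ = 0.7002.
Compositions from xᵢ = zᵢ/(1+ψ(Kᵢ−1)), yᵢ = Kᵢxᵢ:
  A: x = 0.0722, y = 0.2181
  B: x = 0.3231, y = 0.4297
  C: x = 0.4902, y = 0.2892
  D: x = 0.1145, y = 0.0630

y_A = 0.2181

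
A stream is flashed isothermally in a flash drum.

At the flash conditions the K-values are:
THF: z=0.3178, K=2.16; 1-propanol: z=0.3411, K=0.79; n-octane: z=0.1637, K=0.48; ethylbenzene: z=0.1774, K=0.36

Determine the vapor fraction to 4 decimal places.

ψ = 0.1983

Newton–Raphson from ψ = 0.5:
  ψ = 0.5000: g = -0.12871, g' = -0.4281 → ψ = 0.1993
  ψ = 0.1993: g = -0.00044, g' = -0.4490 → ψ = 0.1983
Converged at ψ = 0.1983.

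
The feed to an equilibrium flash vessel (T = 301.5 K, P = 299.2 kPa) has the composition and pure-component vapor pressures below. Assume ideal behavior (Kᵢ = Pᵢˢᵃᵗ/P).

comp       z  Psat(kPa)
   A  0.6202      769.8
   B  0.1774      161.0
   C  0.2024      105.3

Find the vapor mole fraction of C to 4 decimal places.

Raoult's law: Kᵢ = Pᵢˢᵃᵗ/P = Pᵢˢᵃᵗ/299.2.
  K_A = 769.8/299.2 = 2.572861, K_B = 161.0/299.2 = 0.538102, K_C = 105.3/299.2 = 0.351939
Let ψ = V/F and solve Σ zᵢ(Kᵢ−1)/(1+ψ(Kᵢ−1)) = 0.
g(0) = ΣzᵢKᵢ − 1 = 0.7624 and g(1) = 1 − Σzᵢ/Kᵢ = -0.1458, so a root lies in (0, 1).
Iterate (Newton) starting at ψ = 0.38:
  ψ = 0.3800: g = 0.33715, g' = -0.8064 → ψ = 0.7981
  ψ = 0.7981: g = 0.03105, g' = -0.7613 → ψ = 0.8389
  ψ = 0.8389: g = -0.00064, g' = -0.7943 → ψ = 0.8381
Converged at ψ = 0.8381.
Compositions from xᵢ = zᵢ/(1+ψ(Kᵢ−1)), yᵢ = Kᵢxᵢ:
  A: x = 0.2675, y = 0.6883
  B: x = 0.2894, y = 0.1558
  C: x = 0.4430, y = 0.1559

y_C = 0.1559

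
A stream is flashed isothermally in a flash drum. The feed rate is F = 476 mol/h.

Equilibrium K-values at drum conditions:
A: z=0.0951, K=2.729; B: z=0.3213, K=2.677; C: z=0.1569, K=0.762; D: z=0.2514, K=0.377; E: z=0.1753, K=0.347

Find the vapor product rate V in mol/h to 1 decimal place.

V = 200.0 mol/h

Rachford–Rice: g(ψ) = Σ zᵢ(Kᵢ−1)/(1+ψ(Kᵢ−1)) = 0.
Check two-phase: ΣzᵢKᵢ = 1.3948 > 1 and Σzᵢ/Kᵢ = 1.5328 > 1, so g(0) = 0.3948 > 0 and g(1) = -0.5328 < 0.
Newton–Raphson from ψ = 0.5:
  ψ = 0.5000: g = -0.05857, g' = -0.7312 → ψ = 0.4199
  ψ = 0.4199: g = 0.00013, g' = -0.7384 → ψ = 0.4201
Converged at ψ = 0.4201.
Then V = ψ·F = 0.4201·476 = 200.0 mol/h and L = F − V = 276.0 mol/h.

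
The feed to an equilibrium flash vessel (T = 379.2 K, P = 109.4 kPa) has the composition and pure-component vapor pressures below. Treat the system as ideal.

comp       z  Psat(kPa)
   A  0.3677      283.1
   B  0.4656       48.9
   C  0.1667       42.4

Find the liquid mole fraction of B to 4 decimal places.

Raoult's law: Kᵢ = Pᵢˢᵃᵗ/P = Pᵢˢᵃᵗ/109.4.
  K_A = 283.1/109.4 = 2.587751, K_B = 48.9/109.4 = 0.446984, K_C = 42.4/109.4 = 0.387569
Material balance + equilibrium reduce to Σ zᵢ(Kᵢ−1)/(1+ψ(Kᵢ−1)) = 0.
Check two-phase: ΣzᵢKᵢ = 1.2242 > 1 and Σzᵢ/Kᵢ = 1.6139 > 1, so g(0) = 0.2242 > 0 and g(1) = -0.6139 < 0.
Newton iteration, ψ⁰ = 0.5:
  ψ = 0.5000: g = -0.17759, g' = -0.6900 → ψ = 0.2426
  ψ = 0.2426: g = 0.00417, g' = -0.7593 → ψ = 0.2481
Converged at ψ = 0.2481.
Compositions from xᵢ = zᵢ/(1+ψ(Kᵢ−1)), yᵢ = Kᵢxᵢ:
  A: x = 0.2638, y = 0.6826
  B: x = 0.5396, y = 0.2412
  C: x = 0.1966, y = 0.0762

x_B = 0.5396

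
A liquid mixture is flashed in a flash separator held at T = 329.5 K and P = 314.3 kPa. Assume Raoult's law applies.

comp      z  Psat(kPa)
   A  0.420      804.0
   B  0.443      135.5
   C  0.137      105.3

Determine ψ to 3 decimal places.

ψ = 0.337

Raoult's law: Kᵢ = Pᵢˢᵃᵗ/P = Pᵢˢᵃᵗ/314.3.
  K_A = 804.0/314.3 = 2.55807, K_B = 135.5/314.3 = 0.43112, K_C = 105.3/314.3 = 0.33503
Iterate (Newton) starting at ψ = 0.5:
  ψ = 0.500: g = -0.1208, g' = -0.738 → ψ = 0.336
  ψ = 0.336: g = 0.0004, g' = -0.759 → ψ = 0.337
Converged at ψ = 0.337.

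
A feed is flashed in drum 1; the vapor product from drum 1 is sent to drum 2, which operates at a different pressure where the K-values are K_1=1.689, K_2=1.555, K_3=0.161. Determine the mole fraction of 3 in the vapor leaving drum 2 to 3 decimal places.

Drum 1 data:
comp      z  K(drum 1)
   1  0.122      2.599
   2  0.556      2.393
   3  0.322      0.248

Drum 1:
Iterate (Newton) starting at ψ₁ = 0.5:
  ψ₁ = 0.500: g = 0.1769, g' = -0.939 → ψ₁ = 0.688
  ψ₁ = 0.688: g = -0.0138, g' = -1.135 → ψ₁ = 0.676
Converged at ψ₁ = 0.676.
Drum-1 compositions:
  1: x = 0.059, y = 0.152
  2: x = 0.286, y = 0.685
  3: x = 0.655, y = 0.162
Drum-2 feed = drum-1 vapor: z₂ = (0.1524, 0.6852, 0.1625).
Drum 2:
Rachford–Rice: g(ψ₂) = Σ zᵢ(Kᵢ−1)/(1+ψ₂(Kᵢ−1)) = 0.
Feasibility: ΣzᵢKᵢ = 1.349, Σzᵢ/Kᵢ = 1.540 — both > 1, two phases present.
Newton iteration, ψ₂⁰ = 0.5:
  ψ₂ = 0.500: g = 0.1410, g' = -0.509 → ψ₂ = 0.777
  ψ₂ = 0.777: g = -0.0576, g' = -1.078 → ψ₂ = 0.724
  ψ₂ = 0.724: g = -0.0056, g' = -0.881 → ψ₂ = 0.717
Converged at ψ₂ = 0.717.
  1: x = 0.102, y = 0.172
  2: x = 0.490, y = 0.762
  3: x = 0.408, y = 0.066

y_3 (drum 2) = 0.066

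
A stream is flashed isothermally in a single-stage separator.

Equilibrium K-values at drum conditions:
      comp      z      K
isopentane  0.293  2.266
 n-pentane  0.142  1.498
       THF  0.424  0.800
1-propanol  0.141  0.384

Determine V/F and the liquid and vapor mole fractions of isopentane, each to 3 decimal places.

Material balance + equilibrium reduce to Σ zᵢ(Kᵢ−1)/(1+V/F(Kᵢ−1)) = 0.
Feasibility: ΣzᵢKᵢ = 1.270, Σzᵢ/Kᵢ = 1.121 — both > 1, two phases present.
Newton iteration, V/F⁰ = 0.42:
  V/F = 0.420: g = 0.0909, g' = -0.342 → V/F = 0.686
  V/F = 0.686: g = 0.0025, g' = -0.337 → V/F = 0.693
Converged at V/F = 0.693.
Compositions from xᵢ = zᵢ/(1+V/F(Kᵢ−1)), yᵢ = Kᵢxᵢ:
  isopentane: x = 0.156, y = 0.354
  n-pentane: x = 0.106, y = 0.158
  THF: x = 0.492, y = 0.394
  1-propanol: x = 0.246, y = 0.095

V/F = 0.693, x_isopentane = 0.156, y_isopentane = 0.354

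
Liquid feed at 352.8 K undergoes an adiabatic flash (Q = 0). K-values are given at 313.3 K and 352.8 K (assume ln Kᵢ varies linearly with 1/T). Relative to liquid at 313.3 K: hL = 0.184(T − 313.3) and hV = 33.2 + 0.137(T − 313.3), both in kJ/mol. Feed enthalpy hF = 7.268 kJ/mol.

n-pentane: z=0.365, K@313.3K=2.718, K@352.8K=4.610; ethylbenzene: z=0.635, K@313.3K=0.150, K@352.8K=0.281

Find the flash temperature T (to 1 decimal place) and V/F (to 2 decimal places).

T = 324.7 K, V/F = 0.16

Adiabatic flash: solve Rachford–Rice at each trial T, then check hF = ψ·hV(T) + (1−ψ)·hL(T).
  T = 313.3 K: K = (2.718, 0.150), RR gives ψ = 0.060, H_out = 1.985 kJ/mol
  T = 352.8 K: K = (4.610, 0.281), RR gives ψ = 0.332, H_out = 17.666 kJ/mol
  T = 333.1 K: K = (3.598, 0.209), RR gives ψ = 0.217, H_out = 10.653 kJ/mol
  T = 323.2 K: K = (3.141, 0.178), RR gives ψ = 0.147, H_out = 6.649 kJ/mol
  T = 328.1 K: K = (3.363, 0.193), RR gives ψ = 0.184, H_out = 8.692 kJ/mol
  T = 325.6 K: K = (3.248, 0.185), RR gives ψ = 0.166, H_out = 7.667 kJ/mol
Linear interpolation between T = 323.2 (H_out = 6.649) and T = 325.6 (H_out = 7.667) on hF = 7.268 gives T ≈ 324.7 K, at which ψ = 0.16.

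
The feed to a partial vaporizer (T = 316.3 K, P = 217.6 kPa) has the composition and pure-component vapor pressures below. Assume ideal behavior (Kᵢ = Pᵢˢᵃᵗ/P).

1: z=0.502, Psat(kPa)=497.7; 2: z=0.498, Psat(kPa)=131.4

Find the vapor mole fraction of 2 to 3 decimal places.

y_2 = 0.462

Raoult's law: Kᵢ = Pᵢˢᵃᵗ/P = Pᵢˢᵃᵗ/217.6.
  K_1 = 497.7/217.6 = 2.28722, K_2 = 131.4/217.6 = 0.60386
Rachford–Rice: g(V/F) = Σ zᵢ(Kᵢ−1)/(1+V/F(Kᵢ−1)) = 0.
Check two-phase: ΣzᵢKᵢ = 1.449 > 1 and Σzᵢ/Kᵢ = 1.044 > 1, so g(0) = 0.449 > 0 and g(1) = -0.044 < 0.
Binary case is linear: z₁(K₁−1)(1+V/F(K₂−1)) + z₂(K₂−1)(1+V/F(K₁−1)) = 0
⇒ V/F = [z₁(K₁−1)+z₂(K₂−1)] / [−(K₁−1)(K₂−1)] = 0.4489/0.5099 = 0.880
Compositions from xᵢ = zᵢ/(1+V/F(Kᵢ−1)), yᵢ = Kᵢxᵢ:
  1: x = 0.235, y = 0.538
  2: x = 0.765, y = 0.462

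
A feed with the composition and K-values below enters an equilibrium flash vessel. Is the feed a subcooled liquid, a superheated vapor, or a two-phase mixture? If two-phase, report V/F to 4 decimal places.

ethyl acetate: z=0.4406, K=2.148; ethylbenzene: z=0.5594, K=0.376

two-phase, V/F = 0.2188

ΣzᵢKᵢ = 1.1567; Σzᵢ/Kᵢ = 1.6929.
Both exceed 1, so a two-phase solution exists.
Material balance + equilibrium reduce to Σ zᵢ(Kᵢ−1)/(1+ψ(Kᵢ−1)) = 0.
Binary case is linear: z₁(K₁−1)(1+ψ(K₂−1)) + z₂(K₂−1)(1+ψ(K₁−1)) = 0
⇒ ψ = [z₁(K₁−1)+z₂(K₂−1)] / [−(K₁−1)(K₂−1)] = 0.15674/0.71635 = 0.2188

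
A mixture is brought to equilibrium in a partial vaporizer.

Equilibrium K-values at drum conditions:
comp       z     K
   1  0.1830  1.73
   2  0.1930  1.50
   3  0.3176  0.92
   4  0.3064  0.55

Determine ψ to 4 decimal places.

Material balance + equilibrium reduce to Σ zᵢ(Kᵢ−1)/(1+ψ(Kᵢ−1)) = 0.
Feasibility: ΣzᵢKᵢ = 1.0668, Σzᵢ/Kᵢ = 1.1368 — both > 1, two phases present.
Newton iteration, ψ⁰ = 0.5:
  ψ = 0.5000: g = -0.02931, g' = -0.1887 → ψ = 0.3447
  ψ = 0.3447: g = -0.00028, g' = -0.1864 → ψ = 0.3432
Converged at ψ = 0.3432.

ψ = 0.3432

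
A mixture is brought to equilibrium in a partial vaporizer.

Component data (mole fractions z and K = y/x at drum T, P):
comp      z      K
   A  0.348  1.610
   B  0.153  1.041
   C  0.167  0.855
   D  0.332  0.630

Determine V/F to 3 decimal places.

V/F = 0.446

Material balance + equilibrium reduce to Σ zᵢ(Kᵢ−1)/(1+V/F(Kᵢ−1)) = 0.
g(0) = ΣzᵢKᵢ − 1 = 0.071 and g(1) = 1 − Σzᵢ/Kᵢ = -0.085, so a root lies in (0, 1).
Newton–Raphson from V/F = 0.5:
  V/F = 0.500: g = -0.0080, g' = -0.149 → V/F = 0.446
Converged at V/F = 0.446.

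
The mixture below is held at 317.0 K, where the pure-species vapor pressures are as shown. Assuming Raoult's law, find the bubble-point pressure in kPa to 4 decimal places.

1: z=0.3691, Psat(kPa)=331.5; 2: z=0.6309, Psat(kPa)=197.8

At the bubble point ψ → 0, so ΣzᵢKᵢ = 1 with Kᵢ = Pᵢˢᵃᵗ/P ⇒ P = ΣzᵢPᵢˢᵃᵗ.
P = 0.3691·331.5 + 0.6309·197.8 = 247.1487 kPa

Pbub = 247.1487 kPa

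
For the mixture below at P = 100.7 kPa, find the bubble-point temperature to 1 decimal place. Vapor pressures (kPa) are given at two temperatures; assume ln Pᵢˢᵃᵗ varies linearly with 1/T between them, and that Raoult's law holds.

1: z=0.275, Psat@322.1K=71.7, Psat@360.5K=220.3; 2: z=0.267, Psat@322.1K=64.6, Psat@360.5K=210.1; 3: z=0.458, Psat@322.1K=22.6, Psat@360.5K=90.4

T = 345.2 K

Bubble-point temperature: ΣzᵢPᵢˢᵃᵗ(T) = P. Interpolate ln Pᵢˢᵃᵗ = aᵢ + bᵢ/T.
  T = 322.1 K: ΣzᵢPᵢˢᵃᵗ = 47.32 kPa
  T = 360.5 K: ΣzᵢPᵢˢᵃᵗ = 158.08 kPa
  T = 341.3 K: ΣzᵢPᵢˢᵃᵗ = 89.35 kPa
  T = 350.9 K: ΣzᵢPᵢˢᵃᵗ = 119.74 kPa
  T = 346.1 K: ΣzᵢPᵢˢᵃᵗ = 103.64 kPa
  T = 343.7 K: ΣzᵢPᵢˢᵃᵗ = 96.28 kPa
  T = 344.9 K: ΣzᵢPᵢˢᵃᵗ = 99.90 kPa
Interpolating between 344.9 K and 346.1 K gives T ≈ 345.2 K.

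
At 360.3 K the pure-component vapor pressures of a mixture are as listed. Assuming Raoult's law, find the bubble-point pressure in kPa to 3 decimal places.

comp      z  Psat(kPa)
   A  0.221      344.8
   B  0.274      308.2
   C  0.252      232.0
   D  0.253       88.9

Pbub = 241.603 kPa

At the bubble point ψ → 0, so ΣzᵢKᵢ = 1 with Kᵢ = Pᵢˢᵃᵗ/P ⇒ P = ΣzᵢPᵢˢᵃᵗ.
P = 0.221·344.8 + 0.274·308.2 + 0.252·232.0 + 0.253·88.9 = 241.603 kPa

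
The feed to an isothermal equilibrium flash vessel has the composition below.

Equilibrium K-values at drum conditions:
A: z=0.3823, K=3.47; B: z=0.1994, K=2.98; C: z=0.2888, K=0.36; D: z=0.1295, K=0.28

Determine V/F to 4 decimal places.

V/F = 0.6898

Material balance + equilibrium reduce to Σ zᵢ(Kᵢ−1)/(1+V/F(Kᵢ−1)) = 0.
Feasibility: ΣzᵢKᵢ = 2.0610, Σzᵢ/Kᵢ = 1.4418 — both > 1, two phases present.
Newton iteration, V/F⁰ = 0.56:
  V/F = 0.5600: g = 0.13913, g' = -1.0623 → V/F = 0.6910
  V/F = 0.6910: g = -0.00134, g' = -1.1038 → V/F = 0.6898
Converged at V/F = 0.6898.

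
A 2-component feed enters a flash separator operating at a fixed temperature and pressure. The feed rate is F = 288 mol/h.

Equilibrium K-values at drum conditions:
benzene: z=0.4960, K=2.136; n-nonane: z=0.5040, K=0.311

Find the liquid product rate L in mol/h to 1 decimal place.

Rachford–Rice: g(β) = Σ zᵢ(Kᵢ−1)/(1+β(Kᵢ−1)) = 0.
g(0) = ΣzᵢKᵢ − 1 = 0.2162 and g(1) = 1 − Σzᵢ/Kᵢ = -0.8528, so a root lies in (0, 1).
Binary case is linear: z₁(K₁−1)(1+β(K₂−1)) + z₂(K₂−1)(1+β(K₁−1)) = 0
⇒ β = [z₁(K₁−1)+z₂(K₂−1)] / [−(K₁−1)(K₂−1)] = 0.21620/0.78270 = 0.2762
Then V = β·F = 0.2762·288 = 79.6 mol/h and L = F − V = 208.4 mol/h.

L = 208.4 mol/h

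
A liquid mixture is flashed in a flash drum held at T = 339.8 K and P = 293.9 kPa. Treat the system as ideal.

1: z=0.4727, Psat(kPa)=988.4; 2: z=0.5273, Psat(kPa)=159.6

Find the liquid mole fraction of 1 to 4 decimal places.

x_1 = 0.1620

Raoult's law: Kᵢ = Pᵢˢᵃᵗ/P = Pᵢˢᵃᵗ/293.9.
  K_1 = 988.4/293.9 = 3.363049, K_2 = 159.6/293.9 = 0.543042
Material balance + equilibrium reduce to Σ zᵢ(Kᵢ−1)/(1+V/F(Kᵢ−1)) = 0.
Check two-phase: ΣzᵢKᵢ = 1.8761 > 1 and Σzᵢ/Kᵢ = 1.1116 > 1, so g(0) = 0.8761 > 0 and g(1) = -0.1116 < 0.
Newton iteration, V/F⁰ = 0.65:
  V/F = 0.6500: g = 0.09770, g' = -0.6332 → V/F = 0.8043
  V/F = 0.8043: g = 0.00413, g' = -0.5890 → V/F = 0.8113
Converged at V/F = 0.8113.
Compositions from xᵢ = zᵢ/(1+V/F(Kᵢ−1)), yᵢ = Kᵢxᵢ:
  1: x = 0.1620, y = 0.5450
  2: x = 0.8380, y = 0.4550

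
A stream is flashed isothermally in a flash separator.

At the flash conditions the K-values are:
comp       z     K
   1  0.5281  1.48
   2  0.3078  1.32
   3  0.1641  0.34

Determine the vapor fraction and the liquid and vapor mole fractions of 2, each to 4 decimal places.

Let ψ = V/F and solve Σ zᵢ(Kᵢ−1)/(1+ψ(Kᵢ−1)) = 0.
g(0) = ΣzᵢKᵢ − 1 = 0.2437 and g(1) = 1 − Σzᵢ/Kᵢ = -0.0727, so a root lies in (0, 1).
Newton–Raphson from ψ = 0.61:
  ψ = 0.6100: g = 0.09719, g' = -0.2952 → ψ = 0.9393
  ψ = 0.9393: g = -0.03451, g' = -0.5713 → ψ = 0.8789
  ψ = 0.8789: g = -0.00275, g' = -0.4847 → ψ = 0.8732
Converged at ψ = 0.8732.
Compositions from xᵢ = zᵢ/(1+ψ(Kᵢ−1)), yᵢ = Kᵢxᵢ:
  1: x = 0.3721, y = 0.5508
  2: x = 0.2406, y = 0.3176
  3: x = 0.3873, y = 0.1317

ψ = 0.8732, x_2 = 0.2406, y_2 = 0.3176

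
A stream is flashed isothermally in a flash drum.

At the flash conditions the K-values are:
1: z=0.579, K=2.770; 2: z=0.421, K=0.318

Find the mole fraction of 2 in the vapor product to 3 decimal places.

y_2 = 0.230

Let ψ = V/F and solve Σ zᵢ(Kᵢ−1)/(1+ψ(Kᵢ−1)) = 0.
g(0) = ΣzᵢKᵢ − 1 = 0.738 and g(1) = 1 − Σzᵢ/Kᵢ = -0.533, so a root lies in (0, 1).
Iterate (Newton) starting at ψ = 0.5:
  ψ = 0.500: g = 0.1080, g' = -0.961 → ψ = 0.612
  ψ = 0.612: g = -0.0012, g' = -0.995 → ψ = 0.611
Converged at ψ = 0.611.
Compositions from xᵢ = zᵢ/(1+ψ(Kᵢ−1)), yᵢ = Kᵢxᵢ:
  1: x = 0.278, y = 0.770
  2: x = 0.722, y = 0.230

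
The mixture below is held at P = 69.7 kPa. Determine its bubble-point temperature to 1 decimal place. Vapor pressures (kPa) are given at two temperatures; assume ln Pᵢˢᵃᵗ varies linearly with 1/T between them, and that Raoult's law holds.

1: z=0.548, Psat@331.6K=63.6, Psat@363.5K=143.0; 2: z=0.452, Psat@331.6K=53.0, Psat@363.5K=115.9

T = 337.9 K

Bubble-point temperature: ΣzᵢPᵢˢᵃᵗ(T) = P. Interpolate ln Pᵢˢᵃᵗ = aᵢ + bᵢ/T.
  T = 331.6 K: ΣzᵢPᵢˢᵃᵗ = 58.81 kPa
  T = 363.5 K: ΣzᵢPᵢˢᵃᵗ = 130.75 kPa
  T = 347.6 K: ΣzᵢPᵢˢᵃᵗ = 89.42 kPa
  T = 339.6 K: ΣzᵢPᵢˢᵃᵗ = 72.88 kPa
  T = 335.6 K: ΣzᵢPᵢˢᵃᵗ = 65.55 kPa
  T = 337.6 K: ΣzᵢPᵢˢᵃᵗ = 69.14 kPa
Interpolating between 337.6 K and 339.6 K gives T ≈ 337.9 K.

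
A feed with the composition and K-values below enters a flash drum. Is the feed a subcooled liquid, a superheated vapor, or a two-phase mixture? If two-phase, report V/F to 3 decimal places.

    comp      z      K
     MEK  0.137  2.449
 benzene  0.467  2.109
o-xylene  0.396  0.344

ΣzᵢKᵢ = 1.457; Σzᵢ/Kᵢ = 1.429.
Both exceed 1, so a two-phase solution exists.
Rachford–Rice: g(ψ) = Σ zᵢ(Kᵢ−1)/(1+ψ(Kᵢ−1)) = 0.
Newton–Raphson from ψ = 0.5:
  ψ = 0.500: g = 0.0617, g' = -0.712 → ψ = 0.587
  ψ = 0.587: g = -0.0013, g' = -0.745 → ψ = 0.585
Converged at ψ = 0.585.

two-phase, V/F = 0.585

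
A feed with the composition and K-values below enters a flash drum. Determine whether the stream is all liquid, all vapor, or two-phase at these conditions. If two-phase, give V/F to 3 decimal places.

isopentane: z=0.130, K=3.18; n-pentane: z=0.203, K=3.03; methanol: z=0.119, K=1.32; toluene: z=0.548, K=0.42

two-phase, V/F = 0.398

ΣzᵢKᵢ = 1.416; Σzᵢ/Kᵢ = 1.503.
Both exceed 1, so a two-phase solution exists.
Let ψ = V/F and solve Σ zᵢ(Kᵢ−1)/(1+ψ(Kᵢ−1)) = 0.
Iterate (Newton) starting at ψ = 0.6:
  ψ = 0.600: g = -0.1470, g' = -0.728 → ψ = 0.398
Converged at ψ = 0.398.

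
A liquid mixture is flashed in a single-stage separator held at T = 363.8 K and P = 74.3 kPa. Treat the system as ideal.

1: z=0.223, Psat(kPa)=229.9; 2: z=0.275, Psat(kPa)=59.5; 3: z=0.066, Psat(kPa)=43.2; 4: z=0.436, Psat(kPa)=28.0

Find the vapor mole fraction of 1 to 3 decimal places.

Raoult's law: Kᵢ = Pᵢˢᵃᵗ/P = Pᵢˢᵃᵗ/74.3.
  K_1 = 229.9/74.3 = 3.09421, K_2 = 59.5/74.3 = 0.80081, K_3 = 43.2/74.3 = 0.58143, K_4 = 28.0/74.3 = 0.37685
Newton iteration, β⁰ = 0.44:
  β = 0.440: g = -0.2252, g' = -0.617 → β = 0.075
  β = 0.075: g = 0.0346, g' = -0.941 → β = 0.112
  β = 0.112: g = 0.0015, g' = -0.862 → β = 0.113
Converged at β = 0.113.
Compositions from xᵢ = zᵢ/(1+β(Kᵢ−1)), yᵢ = Kᵢxᵢ:
  1: x = 0.180, y = 0.558
  2: x = 0.281, y = 0.225
  3: x = 0.069, y = 0.040
  4: x = 0.469, y = 0.177

y_1 = 0.558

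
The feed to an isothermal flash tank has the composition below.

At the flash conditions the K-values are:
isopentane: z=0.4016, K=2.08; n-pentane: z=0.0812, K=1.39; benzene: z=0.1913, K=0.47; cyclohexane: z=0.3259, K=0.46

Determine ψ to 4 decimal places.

Rachford–Rice: g(ψ) = Σ zᵢ(Kᵢ−1)/(1+ψ(Kᵢ−1)) = 0.
g(0) = ΣzᵢKᵢ − 1 = 0.1880 and g(1) = 1 − Σzᵢ/Kᵢ = -0.3670, so a root lies in (0, 1).
Newton iteration, ψ⁰ = 0.5:
  ψ = 0.5000: g = -0.07088, g' = -0.4840 → ψ = 0.3535
  ψ = 0.3535: g = -0.00057, g' = -0.4814 → ψ = 0.3524
Converged at ψ = 0.3524.

ψ = 0.3524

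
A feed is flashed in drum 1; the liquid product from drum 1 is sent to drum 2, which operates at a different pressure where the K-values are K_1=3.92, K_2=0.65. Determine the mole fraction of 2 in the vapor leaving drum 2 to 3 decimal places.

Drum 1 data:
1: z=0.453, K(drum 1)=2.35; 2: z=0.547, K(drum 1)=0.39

Drum 1:
Binary case is linear: z₁(K₁−1)(1+ψ₁(K₂−1)) + z₂(K₂−1)(1+ψ₁(K₁−1)) = 0
⇒ ψ₁ = [z₁(K₁−1)+z₂(K₂−1)] / [−(K₁−1)(K₂−1)] = 0.2779/0.8235 = 0.337
Drum-1 compositions:
  1: x = 0.311, y = 0.731
  2: x = 0.689, y = 0.269
Drum-2 feed = drum-1 liquid: z₂ = (0.3112, 0.6888).
Drum 2:
Let ψ₂ = V/F and solve Σ zᵢ(Kᵢ−1)/(1+ψ₂(Kᵢ−1)) = 0.
Check two-phase: ΣzᵢKᵢ = 1.668 > 1 and Σzᵢ/Kᵢ = 1.139 > 1, so g(0) = 0.668 > 0 and g(1) = -0.139 < 0.
Iterate (Newton) starting at ψ₂ = 0.59:
  ψ₂ = 0.590: g = 0.0300, g' = -0.492 → ψ₂ = 0.651
  ψ₂ = 0.651: g = 0.0011, g' = -0.457 → ψ₂ = 0.653
Converged at ψ₂ = 0.653.
  1: x = 0.107, y = 0.420
  2: x = 0.893, y = 0.580

y_2 (drum 2) = 0.580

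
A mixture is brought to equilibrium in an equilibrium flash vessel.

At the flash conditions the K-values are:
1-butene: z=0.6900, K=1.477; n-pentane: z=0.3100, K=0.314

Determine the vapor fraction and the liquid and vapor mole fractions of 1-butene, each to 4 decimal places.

Rachford–Rice: g(ψ) = Σ zᵢ(Kᵢ−1)/(1+ψ(Kᵢ−1)) = 0.
Check two-phase: ΣzᵢKᵢ = 1.1165 > 1 and Σzᵢ/Kᵢ = 1.4544 > 1, so g(0) = 0.1165 > 0 and g(1) = -0.4544 < 0.
Binary case is linear: z₁(K₁−1)(1+ψ(K₂−1)) + z₂(K₂−1)(1+ψ(K₁−1)) = 0
⇒ ψ = [z₁(K₁−1)+z₂(K₂−1)] / [−(K₁−1)(K₂−1)] = 0.11647/0.32722 = 0.3559
Compositions from xᵢ = zᵢ/(1+ψ(Kᵢ−1)), yᵢ = Kᵢxᵢ:
  1-butene: x = 0.5899, y = 0.8712
  n-pentane: x = 0.4101, y = 0.1288

ψ = 0.3559, x_1-butene = 0.5899, y_1-butene = 0.8712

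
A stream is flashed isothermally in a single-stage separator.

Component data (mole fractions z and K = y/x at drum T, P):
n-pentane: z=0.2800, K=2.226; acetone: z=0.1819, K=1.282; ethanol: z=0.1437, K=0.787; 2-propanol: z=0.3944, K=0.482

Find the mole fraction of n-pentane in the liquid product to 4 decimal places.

Newton–Raphson from ψ = 0.65:
  ψ = 0.6500: g = -0.10914, g' = -0.3900 → ψ = 0.3701
  ψ = 0.3701: g = -0.00342, g' = -0.3807 → ψ = 0.3612
Converged at ψ = 0.3612.
Compositions from xᵢ = zᵢ/(1+ψ(Kᵢ−1)), yᵢ = Kᵢxᵢ:
  n-pentane: x = 0.1941, y = 0.4320
  acetone: x = 0.1651, y = 0.2116
  ethanol: x = 0.1557, y = 0.1225
  2-propanol: x = 0.4852, y = 0.2339

x_n-pentane = 0.1941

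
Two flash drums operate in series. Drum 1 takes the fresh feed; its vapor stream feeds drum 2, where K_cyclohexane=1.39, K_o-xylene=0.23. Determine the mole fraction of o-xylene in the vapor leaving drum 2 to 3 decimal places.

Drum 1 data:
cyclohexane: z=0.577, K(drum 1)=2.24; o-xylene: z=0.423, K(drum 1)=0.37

Drum 1:
Let ψ₁ = V/F and solve Σ zᵢ(Kᵢ−1)/(1+ψ₁(Kᵢ−1)) = 0.
Check two-phase: ΣzᵢKᵢ = 1.449 > 1 and Σzᵢ/Kᵢ = 1.401 > 1, so g(0) = 0.449 > 0 and g(1) = -0.401 < 0.
Binary case is linear: z₁(K₁−1)(1+ψ₁(K₂−1)) + z₂(K₂−1)(1+ψ₁(K₁−1)) = 0
⇒ ψ₁ = [z₁(K₁−1)+z₂(K₂−1)] / [−(K₁−1)(K₂−1)] = 0.4490/0.7812 = 0.575
Drum-1 compositions:
  cyclohexane: x = 0.337, y = 0.755
  o-xylene: x = 0.663, y = 0.245
Drum-2 feed = drum-1 vapor: z₂ = (0.7547, 0.2453).
Drum 2:
Newton–Raphson from ψ₂ = 0.33:
  ψ₂ = 0.330: g = 0.0075, g' = -0.352 → ψ₂ = 0.351
Converged at ψ₂ = 0.351.
  cyclohexane: x = 0.664, y = 0.923
  o-xylene: x = 0.336, y = 0.077

y_o-xylene (drum 2) = 0.077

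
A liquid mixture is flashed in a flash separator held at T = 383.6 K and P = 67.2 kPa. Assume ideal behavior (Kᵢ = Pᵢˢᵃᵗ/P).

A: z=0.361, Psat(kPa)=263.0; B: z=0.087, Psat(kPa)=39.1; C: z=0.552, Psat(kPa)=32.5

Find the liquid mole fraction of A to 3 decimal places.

x_A = 0.147

Raoult's law: Kᵢ = Pᵢˢᵃᵗ/P = Pᵢˢᵃᵗ/67.2.
  K_A = 263.0/67.2 = 3.91369, K_B = 39.1/67.2 = 0.58185, K_C = 32.5/67.2 = 0.48363
Rachford–Rice: g(ψ) = Σ zᵢ(Kᵢ−1)/(1+ψ(Kᵢ−1)) = 0.
Check two-phase: ΣzᵢKᵢ = 1.730 > 1 and Σzᵢ/Kᵢ = 1.383 > 1, so g(0) = 0.730 > 0 and g(1) = -0.383 < 0.
Iterate (Newton) starting at ψ = 0.5:
  ψ = 0.500: g = -0.0021, g' = -0.800 → ψ = 0.497
Converged at ψ = 0.497.
Compositions from xᵢ = zᵢ/(1+ψ(Kᵢ−1)), yᵢ = Kᵢxᵢ:
  A: x = 0.147, y = 0.577
  B: x = 0.110, y = 0.064
  C: x = 0.743, y = 0.359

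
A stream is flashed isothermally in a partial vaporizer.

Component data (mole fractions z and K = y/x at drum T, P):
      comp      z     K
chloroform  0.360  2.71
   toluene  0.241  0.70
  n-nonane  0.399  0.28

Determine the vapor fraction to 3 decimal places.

ψ = 0.253

Newton iteration, ψ⁰ = 0.57:
  ψ = 0.570: g = -0.2627, g' = -0.897 → ψ = 0.277
  ψ = 0.277: g = -0.0199, g' = -0.833 → ψ = 0.253
Converged at ψ = 0.253.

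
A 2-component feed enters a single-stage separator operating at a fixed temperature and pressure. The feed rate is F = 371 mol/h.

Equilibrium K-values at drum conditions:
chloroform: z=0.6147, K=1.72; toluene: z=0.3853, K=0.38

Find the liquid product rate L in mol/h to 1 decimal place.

L = 201.7 mol/h

Rachford–Rice: g(β) = Σ zᵢ(Kᵢ−1)/(1+β(Kᵢ−1)) = 0.
Check two-phase: ΣzᵢKᵢ = 1.2037 > 1 and Σzᵢ/Kᵢ = 1.3713 > 1, so g(0) = 0.2037 > 0 and g(1) = -0.3713 < 0.
Newton–Raphson from β = 0.48:
  β = 0.4800: g = -0.01119, g' = -0.4762 → β = 0.4565
  β = 0.4565: g = -0.00009, g' = -0.4686 → β = 0.4563
Converged at β = 0.4563.
Then V = β·F = 0.4563·371 = 169.3 mol/h and L = F − V = 201.7 mol/h.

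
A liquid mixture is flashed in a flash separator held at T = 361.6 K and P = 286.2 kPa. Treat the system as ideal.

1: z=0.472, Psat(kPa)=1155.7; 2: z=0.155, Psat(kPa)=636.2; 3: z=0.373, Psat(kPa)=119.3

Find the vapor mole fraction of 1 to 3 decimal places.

y_1 = 0.503

Raoult's law: Kᵢ = Pᵢˢᵃᵗ/P = Pᵢˢᵃᵗ/286.2.
  K_1 = 1155.7/286.2 = 4.03809, K_2 = 636.2/286.2 = 2.22292, K_3 = 119.3/286.2 = 0.41684
Material balance + equilibrium reduce to Σ zᵢ(Kᵢ−1)/(1+ψ(Kᵢ−1)) = 0.
g(0) = ΣzᵢKᵢ − 1 = 1.406 and g(1) = 1 − Σzᵢ/Kᵢ = -0.081, so a root lies in (0, 1).
Iterate (Newton) starting at ψ = 0.37:
  ψ = 0.370: g = 0.5282, g' = -1.282 → ψ = 0.782
  ψ = 0.782: g = 0.1217, g' = -0.872 → ψ = 0.922
  ψ = 0.922: g = -0.0039, g' = -0.946 → ψ = 0.918
Converged at ψ = 0.918.
Compositions from xᵢ = zᵢ/(1+ψ(Kᵢ−1)), yᵢ = Kᵢxᵢ:
  1: x = 0.125, y = 0.503
  2: x = 0.073, y = 0.162
  3: x = 0.802, y = 0.334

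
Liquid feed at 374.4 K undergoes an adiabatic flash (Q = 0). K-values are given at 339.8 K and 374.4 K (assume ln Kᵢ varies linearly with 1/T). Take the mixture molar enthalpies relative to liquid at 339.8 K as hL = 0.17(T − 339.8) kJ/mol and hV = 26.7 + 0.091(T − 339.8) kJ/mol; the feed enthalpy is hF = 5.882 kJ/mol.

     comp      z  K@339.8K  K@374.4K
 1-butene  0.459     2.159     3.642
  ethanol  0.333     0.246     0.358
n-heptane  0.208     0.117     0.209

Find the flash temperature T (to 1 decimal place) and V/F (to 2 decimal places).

T = 345.5 K, V/F = 0.19

Adiabatic flash: solve Rachford–Rice at each trial T, then check hF = ψ·hV(T) + (1−ψ)·hL(T).
  T = 339.8 K: K = (2.159, 0.246, 0.117), RR gives ψ = 0.104, H_out = 2.779 kJ/mol
  T = 374.4 K: K = (3.642, 0.358, 0.209), RR gives ψ = 0.448, H_out = 16.627 kJ/mol
  T = 357.1 K: K = (2.840, 0.299, 0.159), RR gives ψ = 0.313, H_out = 10.860 kJ/mol
  T = 348.5 K: K = (2.487, 0.272, 0.137), RR gives ψ = 0.224, H_out = 7.300 kJ/mol
  T = 344.1 K: K = (2.317, 0.259, 0.127), RR gives ψ = 0.168, H_out = 5.165 kJ/mol
  T = 346.3 K: K = (2.401, 0.265, 0.132), RR gives ψ = 0.197, H_out = 6.265 kJ/mol
Linear interpolation between T = 344.1 (H_out = 5.165) and T = 346.3 (H_out = 6.265) on hF = 5.882 gives T ≈ 345.5 K, at which ψ = 0.19.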